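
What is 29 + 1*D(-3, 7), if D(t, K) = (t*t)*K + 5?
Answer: 97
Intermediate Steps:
D(t, K) = 5 + K*t² (D(t, K) = t²*K + 5 = K*t² + 5 = 5 + K*t²)
29 + 1*D(-3, 7) = 29 + 1*(5 + 7*(-3)²) = 29 + 1*(5 + 7*9) = 29 + 1*(5 + 63) = 29 + 1*68 = 29 + 68 = 97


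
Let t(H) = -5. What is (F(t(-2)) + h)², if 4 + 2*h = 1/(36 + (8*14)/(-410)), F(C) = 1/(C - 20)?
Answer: 550449737929/134102440000 ≈ 4.1047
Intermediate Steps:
F(C) = 1/(-20 + C)
h = -29091/14648 (h = -2 + 1/(2*(36 + (8*14)/(-410))) = -2 + 1/(2*(36 + 112*(-1/410))) = -2 + 1/(2*(36 - 56/205)) = -2 + 1/(2*(7324/205)) = -2 + (½)*(205/7324) = -2 + 205/14648 = -29091/14648 ≈ -1.9860)
(F(t(-2)) + h)² = (1/(-20 - 5) - 29091/14648)² = (1/(-25) - 29091/14648)² = (-1/25 - 29091/14648)² = (-741923/366200)² = 550449737929/134102440000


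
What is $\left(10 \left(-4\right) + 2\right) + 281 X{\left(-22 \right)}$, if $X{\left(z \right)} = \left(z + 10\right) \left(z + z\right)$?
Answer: $148330$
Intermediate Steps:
$X{\left(z \right)} = 2 z \left(10 + z\right)$ ($X{\left(z \right)} = \left(10 + z\right) 2 z = 2 z \left(10 + z\right)$)
$\left(10 \left(-4\right) + 2\right) + 281 X{\left(-22 \right)} = \left(10 \left(-4\right) + 2\right) + 281 \cdot 2 \left(-22\right) \left(10 - 22\right) = \left(-40 + 2\right) + 281 \cdot 2 \left(-22\right) \left(-12\right) = -38 + 281 \cdot 528 = -38 + 148368 = 148330$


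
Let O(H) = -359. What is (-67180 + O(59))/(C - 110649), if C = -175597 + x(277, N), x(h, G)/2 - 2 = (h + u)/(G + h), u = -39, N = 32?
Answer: 20869551/88448302 ≈ 0.23595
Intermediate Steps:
x(h, G) = 4 + 2*(-39 + h)/(G + h) (x(h, G) = 4 + 2*((h - 39)/(G + h)) = 4 + 2*((-39 + h)/(G + h)) = 4 + 2*(-39 + h)/(G + h))
C = -54257761/309 (C = -175597 + 2*(-39 + 2*32 + 3*277)/(32 + 277) = -175597 + 2*(-39 + 64 + 831)/309 = -175597 + 2*(1/309)*856 = -175597 + 1712/309 = -54257761/309 ≈ -1.7559e+5)
(-67180 + O(59))/(C - 110649) = (-67180 - 359)/(-54257761/309 - 110649) = -67539/(-88448302/309) = -67539*(-309/88448302) = 20869551/88448302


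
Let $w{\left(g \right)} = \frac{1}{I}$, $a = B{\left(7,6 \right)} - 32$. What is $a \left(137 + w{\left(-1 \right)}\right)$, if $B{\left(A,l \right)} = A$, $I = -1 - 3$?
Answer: $- \frac{13675}{4} \approx -3418.8$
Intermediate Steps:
$I = -4$
$a = -25$ ($a = 7 - 32 = -25$)
$w{\left(g \right)} = - \frac{1}{4}$ ($w{\left(g \right)} = \frac{1}{-4} = - \frac{1}{4}$)
$a \left(137 + w{\left(-1 \right)}\right) = - 25 \left(137 - \frac{1}{4}\right) = \left(-25\right) \frac{547}{4} = - \frac{13675}{4}$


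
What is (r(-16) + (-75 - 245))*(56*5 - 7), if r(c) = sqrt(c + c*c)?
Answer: -87360 + 1092*sqrt(15) ≈ -83131.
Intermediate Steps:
r(c) = sqrt(c + c**2)
(r(-16) + (-75 - 245))*(56*5 - 7) = (sqrt(-16*(1 - 16)) + (-75 - 245))*(56*5 - 7) = (sqrt(-16*(-15)) - 320)*(280 - 7) = (sqrt(240) - 320)*273 = (4*sqrt(15) - 320)*273 = (-320 + 4*sqrt(15))*273 = -87360 + 1092*sqrt(15)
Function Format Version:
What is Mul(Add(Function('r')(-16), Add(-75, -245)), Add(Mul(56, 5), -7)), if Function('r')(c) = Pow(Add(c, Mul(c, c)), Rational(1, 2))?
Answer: Add(-87360, Mul(1092, Pow(15, Rational(1, 2)))) ≈ -83131.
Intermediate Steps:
Function('r')(c) = Pow(Add(c, Pow(c, 2)), Rational(1, 2))
Mul(Add(Function('r')(-16), Add(-75, -245)), Add(Mul(56, 5), -7)) = Mul(Add(Pow(Mul(-16, Add(1, -16)), Rational(1, 2)), Add(-75, -245)), Add(Mul(56, 5), -7)) = Mul(Add(Pow(Mul(-16, -15), Rational(1, 2)), -320), Add(280, -7)) = Mul(Add(Pow(240, Rational(1, 2)), -320), 273) = Mul(Add(Mul(4, Pow(15, Rational(1, 2))), -320), 273) = Mul(Add(-320, Mul(4, Pow(15, Rational(1, 2)))), 273) = Add(-87360, Mul(1092, Pow(15, Rational(1, 2))))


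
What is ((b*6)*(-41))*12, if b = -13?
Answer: 38376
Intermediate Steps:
((b*6)*(-41))*12 = (-13*6*(-41))*12 = -78*(-41)*12 = 3198*12 = 38376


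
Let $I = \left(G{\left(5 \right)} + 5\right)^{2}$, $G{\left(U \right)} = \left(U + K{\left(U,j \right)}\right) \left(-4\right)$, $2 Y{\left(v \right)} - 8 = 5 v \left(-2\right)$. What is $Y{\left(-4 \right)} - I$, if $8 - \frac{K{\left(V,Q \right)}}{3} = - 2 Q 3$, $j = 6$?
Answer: $-294825$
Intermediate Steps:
$K{\left(V,Q \right)} = 24 + 18 Q$ ($K{\left(V,Q \right)} = 24 - 3 - 2 Q 3 = 24 - 3 \left(- 6 Q\right) = 24 + 18 Q$)
$Y{\left(v \right)} = 4 - 5 v$ ($Y{\left(v \right)} = 4 + \frac{5 v \left(-2\right)}{2} = 4 + \frac{\left(-10\right) v}{2} = 4 - 5 v$)
$G{\left(U \right)} = -528 - 4 U$ ($G{\left(U \right)} = \left(U + \left(24 + 18 \cdot 6\right)\right) \left(-4\right) = \left(U + \left(24 + 108\right)\right) \left(-4\right) = \left(U + 132\right) \left(-4\right) = \left(132 + U\right) \left(-4\right) = -528 - 4 U$)
$I = 294849$ ($I = \left(\left(-528 - 20\right) + 5\right)^{2} = \left(-548 + 5\right)^{2} = \left(-543\right)^{2} = 294849$)
$Y{\left(-4 \right)} - I = \left(4 - -20\right) - 294849 = \left(4 + 20\right) - 294849 = 24 - 294849 = -294825$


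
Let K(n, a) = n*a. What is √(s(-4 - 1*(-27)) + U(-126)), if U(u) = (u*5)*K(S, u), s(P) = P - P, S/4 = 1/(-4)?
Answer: 126*I*√5 ≈ 281.74*I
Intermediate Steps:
S = -1 (S = 4/(-4) = 4*(-¼) = -1)
s(P) = 0
K(n, a) = a*n
U(u) = -5*u² (U(u) = (u*5)*(u*(-1)) = (5*u)*(-u) = -5*u²)
√(s(-4 - 1*(-27)) + U(-126)) = √(0 - 5*(-126)²) = √(0 - 5*15876) = √(0 - 79380) = √(-79380) = 126*I*√5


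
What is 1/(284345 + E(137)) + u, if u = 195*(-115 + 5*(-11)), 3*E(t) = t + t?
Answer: -28287193347/853309 ≈ -33150.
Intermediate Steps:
E(t) = 2*t/3 (E(t) = (t + t)/3 = (2*t)/3 = 2*t/3)
u = -33150 (u = 195*(-115 - 55) = 195*(-170) = -33150)
1/(284345 + E(137)) + u = 1/(284345 + (⅔)*137) - 33150 = 1/(284345 + 274/3) - 33150 = 1/(853309/3) - 33150 = 3/853309 - 33150 = -28287193347/853309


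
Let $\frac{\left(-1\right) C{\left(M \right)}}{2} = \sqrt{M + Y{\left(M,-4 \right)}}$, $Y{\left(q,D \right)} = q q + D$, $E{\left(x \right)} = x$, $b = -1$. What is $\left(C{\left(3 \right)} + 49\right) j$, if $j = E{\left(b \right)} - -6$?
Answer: $245 - 20 \sqrt{2} \approx 216.72$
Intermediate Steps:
$j = 5$ ($j = -1 - -6 = -1 + 6 = 5$)
$Y{\left(q,D \right)} = D + q^{2}$ ($Y{\left(q,D \right)} = q^{2} + D = D + q^{2}$)
$C{\left(M \right)} = - 2 \sqrt{-4 + M + M^{2}}$ ($C{\left(M \right)} = - 2 \sqrt{M + \left(-4 + M^{2}\right)} = - 2 \sqrt{-4 + M + M^{2}}$)
$\left(C{\left(3 \right)} + 49\right) j = \left(- 2 \sqrt{-4 + 3 + 3^{2}} + 49\right) 5 = \left(- 2 \sqrt{-4 + 3 + 9} + 49\right) 5 = \left(- 2 \sqrt{8} + 49\right) 5 = \left(- 2 \cdot 2 \sqrt{2} + 49\right) 5 = \left(- 4 \sqrt{2} + 49\right) 5 = \left(49 - 4 \sqrt{2}\right) 5 = 245 - 20 \sqrt{2}$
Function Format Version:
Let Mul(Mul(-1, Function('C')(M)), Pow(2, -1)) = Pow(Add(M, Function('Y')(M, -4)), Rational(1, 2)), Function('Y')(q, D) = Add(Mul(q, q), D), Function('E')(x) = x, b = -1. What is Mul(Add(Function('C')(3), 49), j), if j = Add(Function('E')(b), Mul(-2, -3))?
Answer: Add(245, Mul(-20, Pow(2, Rational(1, 2)))) ≈ 216.72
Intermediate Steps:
j = 5 (j = Add(-1, Mul(-2, -3)) = Add(-1, 6) = 5)
Function('Y')(q, D) = Add(D, Pow(q, 2)) (Function('Y')(q, D) = Add(Pow(q, 2), D) = Add(D, Pow(q, 2)))
Function('C')(M) = Mul(-2, Pow(Add(-4, M, Pow(M, 2)), Rational(1, 2))) (Function('C')(M) = Mul(-2, Pow(Add(M, Add(-4, Pow(M, 2))), Rational(1, 2))) = Mul(-2, Pow(Add(-4, M, Pow(M, 2)), Rational(1, 2))))
Mul(Add(Function('C')(3), 49), j) = Mul(Add(Mul(-2, Pow(Add(-4, 3, Pow(3, 2)), Rational(1, 2))), 49), 5) = Mul(Add(Mul(-2, Pow(Add(-4, 3, 9), Rational(1, 2))), 49), 5) = Mul(Add(Mul(-2, Pow(8, Rational(1, 2))), 49), 5) = Mul(Add(Mul(-2, Mul(2, Pow(2, Rational(1, 2)))), 49), 5) = Mul(Add(Mul(-4, Pow(2, Rational(1, 2))), 49), 5) = Mul(Add(49, Mul(-4, Pow(2, Rational(1, 2)))), 5) = Add(245, Mul(-20, Pow(2, Rational(1, 2))))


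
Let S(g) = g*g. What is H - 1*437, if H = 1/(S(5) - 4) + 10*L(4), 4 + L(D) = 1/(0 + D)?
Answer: -19927/42 ≈ -474.45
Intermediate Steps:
L(D) = -4 + 1/D (L(D) = -4 + 1/(0 + D) = -4 + 1/D)
S(g) = g²
H = -1573/42 (H = 1/(5² - 4) + 10*(-4 + 1/4) = 1/(25 - 4) + 10*(-4 + ¼) = 1/21 + 10*(-15/4) = 1/21 - 75/2 = -1573/42 ≈ -37.452)
H - 1*437 = -1573/42 - 1*437 = -1573/42 - 437 = -19927/42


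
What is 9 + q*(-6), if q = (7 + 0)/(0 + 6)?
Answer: 2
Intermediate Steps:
q = 7/6 ≈ 1.1667
9 + q*(-6) = 9 + (7/6)*(-6) = 9 - 7 = 2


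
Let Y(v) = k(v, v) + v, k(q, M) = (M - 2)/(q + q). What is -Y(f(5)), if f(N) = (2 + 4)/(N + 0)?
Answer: -13/15 ≈ -0.86667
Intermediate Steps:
k(q, M) = (-2 + M)/(2*q) (k(q, M) = (-2 + M)/((2*q)) = (-2 + M)*(1/(2*q)) = (-2 + M)/(2*q))
f(N) = 6/N
Y(v) = v + (-2 + v)/(2*v) (Y(v) = (-2 + v)/(2*v) + v = v + (-2 + v)/(2*v))
-Y(f(5)) = -(½ + 6/5 - 1/(6/5)) = -(½ + 6*(⅕) - 1/(6*(⅕))) = -(½ + 6/5 - 1/6/5) = -(½ + 6/5 - 1*⅚) = -(½ + 6/5 - ⅚) = -1*13/15 = -13/15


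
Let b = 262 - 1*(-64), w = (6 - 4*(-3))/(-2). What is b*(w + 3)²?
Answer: 11736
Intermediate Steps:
w = -9 (w = (6 + 12)*(-½) = 18*(-½) = -9)
b = 326 (b = 262 + 64 = 326)
b*(w + 3)² = 326*(-9 + 3)² = 326*(-6)² = 326*36 = 11736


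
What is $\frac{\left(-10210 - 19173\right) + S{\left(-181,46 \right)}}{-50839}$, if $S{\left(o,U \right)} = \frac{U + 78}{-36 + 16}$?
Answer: $\frac{146946}{254195} \approx 0.57808$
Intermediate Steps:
$S{\left(o,U \right)} = - \frac{39}{10} - \frac{U}{20}$ ($S{\left(o,U \right)} = \frac{78 + U}{-20} = \left(78 + U\right) \left(- \frac{1}{20}\right) = - \frac{39}{10} - \frac{U}{20}$)
$\frac{\left(-10210 - 19173\right) + S{\left(-181,46 \right)}}{-50839} = \frac{\left(-10210 - 19173\right) - \frac{31}{5}}{-50839} = \left(\left(-10210 - 19173\right) - \frac{31}{5}\right) \left(- \frac{1}{50839}\right) = \left(-29383 - \frac{31}{5}\right) \left(- \frac{1}{50839}\right) = \left(- \frac{146946}{5}\right) \left(- \frac{1}{50839}\right) = \frac{146946}{254195}$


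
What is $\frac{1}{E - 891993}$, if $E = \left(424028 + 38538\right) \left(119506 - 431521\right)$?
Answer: $- \frac{1}{144328422483} \approx -6.9286 \cdot 10^{-12}$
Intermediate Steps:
$E = -144327530490$ ($E = 462566 \left(-312015\right) = -144327530490$)
$\frac{1}{E - 891993} = \frac{1}{-144327530490 - 891993} = \frac{1}{-144328422483} = - \frac{1}{144328422483}$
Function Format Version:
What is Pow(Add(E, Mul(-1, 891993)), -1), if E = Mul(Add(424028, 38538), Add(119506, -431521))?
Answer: Rational(-1, 144328422483) ≈ -6.9286e-12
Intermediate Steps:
E = -144327530490 (E = Mul(462566, -312015) = -144327530490)
Pow(Add(E, Mul(-1, 891993)), -1) = Pow(Add(-144327530490, Mul(-1, 891993)), -1) = Pow(Add(-144327530490, -891993), -1) = Pow(-144328422483, -1) = Rational(-1, 144328422483)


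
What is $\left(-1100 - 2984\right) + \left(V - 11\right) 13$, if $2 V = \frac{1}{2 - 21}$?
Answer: $- \frac{160639}{38} \approx -4227.3$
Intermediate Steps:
$V = - \frac{1}{38}$ ($V = \frac{1}{2 \left(2 - 21\right)} = \frac{1}{2 \left(-19\right)} = \frac{1}{2} \left(- \frac{1}{19}\right) = - \frac{1}{38} \approx -0.026316$)
$\left(-1100 - 2984\right) + \left(V - 11\right) 13 = \left(-1100 - 2984\right) + \left(- \frac{1}{38} - 11\right) 13 = -4084 - \frac{5447}{38} = - \frac{160639}{38}$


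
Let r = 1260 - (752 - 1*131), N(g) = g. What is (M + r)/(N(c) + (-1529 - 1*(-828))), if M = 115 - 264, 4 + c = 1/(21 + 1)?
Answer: -10780/15509 ≈ -0.69508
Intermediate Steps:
c = -87/22 (c = -4 + 1/(21 + 1) = -4 + 1/22 = -87/22 ≈ -3.9545)
r = 639 (r = 1260 - (752 - 131) = 1260 - 1*621 = 1260 - 621 = 639)
M = -149
(M + r)/(N(c) + (-1529 - 1*(-828))) = (-149 + 639)/(-87/22 + (-1529 - 1*(-828))) = 490/(-87/22 + (-1529 + 828)) = 490/(-87/22 - 701) = 490/(-15509/22) = 490*(-22/15509) = -10780/15509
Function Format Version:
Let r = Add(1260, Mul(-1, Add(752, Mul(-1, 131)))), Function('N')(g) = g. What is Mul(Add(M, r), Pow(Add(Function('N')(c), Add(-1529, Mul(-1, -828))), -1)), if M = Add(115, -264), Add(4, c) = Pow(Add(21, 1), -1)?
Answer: Rational(-10780, 15509) ≈ -0.69508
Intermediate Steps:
c = Rational(-87, 22) (c = Add(-4, Pow(Add(21, 1), -1)) = Add(-4, Pow(22, -1)) = Add(-4, Rational(1, 22)) = Rational(-87, 22) ≈ -3.9545)
r = 639 (r = Add(1260, Mul(-1, Add(752, -131))) = Add(1260, Mul(-1, 621)) = Add(1260, -621) = 639)
M = -149
Mul(Add(M, r), Pow(Add(Function('N')(c), Add(-1529, Mul(-1, -828))), -1)) = Mul(Add(-149, 639), Pow(Add(Rational(-87, 22), Add(-1529, Mul(-1, -828))), -1)) = Mul(490, Pow(Add(Rational(-87, 22), Add(-1529, 828)), -1)) = Mul(490, Pow(Add(Rational(-87, 22), -701), -1)) = Mul(490, Pow(Rational(-15509, 22), -1)) = Mul(490, Rational(-22, 15509)) = Rational(-10780, 15509)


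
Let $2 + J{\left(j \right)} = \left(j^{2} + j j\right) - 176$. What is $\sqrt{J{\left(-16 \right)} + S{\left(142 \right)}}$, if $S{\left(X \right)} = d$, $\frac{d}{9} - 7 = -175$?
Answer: $i \sqrt{1178} \approx 34.322 i$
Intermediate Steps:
$d = -1512$ ($d = 63 + 9 \left(-175\right) = 63 - 1575 = -1512$)
$S{\left(X \right)} = -1512$
$J{\left(j \right)} = -178 + 2 j^{2}$ ($J{\left(j \right)} = -2 - \left(176 - j^{2} - j j\right) = -2 + \left(\left(j^{2} + j^{2}\right) - 176\right) = -2 + \left(2 j^{2} - 176\right) = -2 + \left(-176 + 2 j^{2}\right) = -178 + 2 j^{2}$)
$\sqrt{J{\left(-16 \right)} + S{\left(142 \right)}} = \sqrt{\left(-178 + 2 \left(-16\right)^{2}\right) - 1512} = \sqrt{\left(-178 + 2 \cdot 256\right) - 1512} = \sqrt{\left(-178 + 512\right) - 1512} = \sqrt{334 - 1512} = \sqrt{-1178} = i \sqrt{1178}$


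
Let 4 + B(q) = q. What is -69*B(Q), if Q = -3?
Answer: 483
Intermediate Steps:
B(q) = -4 + q
-69*B(Q) = -69*(-4 - 3) = -69*(-7) = 483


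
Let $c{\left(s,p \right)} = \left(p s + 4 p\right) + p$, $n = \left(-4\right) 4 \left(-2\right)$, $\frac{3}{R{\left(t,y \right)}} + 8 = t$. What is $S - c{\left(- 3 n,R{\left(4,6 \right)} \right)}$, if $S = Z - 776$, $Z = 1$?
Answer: $- \frac{3373}{4} \approx -843.25$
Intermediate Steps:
$R{\left(t,y \right)} = \frac{3}{-8 + t}$
$n = 32$ ($n = \left(-16\right) \left(-2\right) = 32$)
$S = -775$ ($S = 1 - 776 = -775$)
$c{\left(s,p \right)} = 5 p + p s$ ($c{\left(s,p \right)} = \left(4 p + p s\right) + p = 5 p + p s$)
$S - c{\left(- 3 n,R{\left(4,6 \right)} \right)} = -775 - \frac{3}{-8 + 4} \left(5 - 96\right) = -775 - \frac{3}{-4} \left(5 - 96\right) = -775 - 3 \left(- \frac{1}{4}\right) \left(-91\right) = -775 - \left(- \frac{3}{4}\right) \left(-91\right) = -775 - \frac{273}{4} = - \frac{3373}{4}$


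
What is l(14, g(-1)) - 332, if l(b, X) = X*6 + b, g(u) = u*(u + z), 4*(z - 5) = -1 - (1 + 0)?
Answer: -339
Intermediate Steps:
z = 9/2 (z = 5 + (-1 - (1 + 0))/4 = 5 + (-1 - 1*1)/4 = 5 + (-1 - 1)/4 = 5 + (1/4)*(-2) = 5 - 1/2 = 9/2 ≈ 4.5000)
g(u) = u*(9/2 + u) (g(u) = u*(u + 9/2) = u*(9/2 + u))
l(b, X) = b + 6*X (l(b, X) = 6*X + b = b + 6*X)
l(14, g(-1)) - 332 = (14 + 6*((1/2)*(-1)*(9 + 2*(-1)))) - 332 = (14 + 6*((1/2)*(-1)*(9 - 2))) - 332 = (14 + 6*((1/2)*(-1)*7)) - 332 = (14 + 6*(-7/2)) - 332 = (14 - 21) - 332 = -7 - 332 = -339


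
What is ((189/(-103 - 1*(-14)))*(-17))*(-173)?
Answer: -555849/89 ≈ -6245.5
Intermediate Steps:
((189/(-103 - 1*(-14)))*(-17))*(-173) = ((189/(-103 + 14))*(-17))*(-173) = ((189/(-89))*(-17))*(-173) = ((189*(-1/89))*(-17))*(-173) = -189/89*(-17)*(-173) = (3213/89)*(-173) = -555849/89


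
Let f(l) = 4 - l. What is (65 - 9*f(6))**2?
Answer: 6889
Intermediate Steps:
(65 - 9*f(6))**2 = (65 - 9*(4 - 1*6))**2 = (65 - 9*(4 - 6))**2 = (65 - 9*(-2))**2 = (65 + 18)**2 = 83**2 = 6889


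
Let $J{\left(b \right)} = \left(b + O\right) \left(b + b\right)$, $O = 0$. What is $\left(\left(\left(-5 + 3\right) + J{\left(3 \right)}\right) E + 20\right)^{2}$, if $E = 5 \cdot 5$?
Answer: $176400$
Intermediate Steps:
$E = 25$
$J{\left(b \right)} = 2 b^{2}$ ($J{\left(b \right)} = \left(b + 0\right) \left(b + b\right) = b 2 b = 2 b^{2}$)
$\left(\left(\left(-5 + 3\right) + J{\left(3 \right)}\right) E + 20\right)^{2} = \left(\left(\left(-5 + 3\right) + 2 \cdot 3^{2}\right) 25 + 20\right)^{2} = \left(\left(-2 + 2 \cdot 9\right) 25 + 20\right)^{2} = \left(\left(-2 + 18\right) 25 + 20\right)^{2} = \left(16 \cdot 25 + 20\right)^{2} = \left(400 + 20\right)^{2} = 420^{2} = 176400$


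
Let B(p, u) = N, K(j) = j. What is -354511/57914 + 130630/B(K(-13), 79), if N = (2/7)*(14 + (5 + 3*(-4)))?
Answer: 3782298399/57914 ≈ 65309.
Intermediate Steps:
N = 2 (N = (2*(⅐))*(14 + (5 - 12)) = 2*(14 - 7)/7 = (2/7)*7 = 2)
B(p, u) = 2
-354511/57914 + 130630/B(K(-13), 79) = -354511/57914 + 130630/2 = -354511*1/57914 + 130630*(½) = -354511/57914 + 65315 = 3782298399/57914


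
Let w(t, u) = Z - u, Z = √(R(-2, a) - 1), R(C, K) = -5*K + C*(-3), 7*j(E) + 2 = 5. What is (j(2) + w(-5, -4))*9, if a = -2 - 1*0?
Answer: 279/7 + 9*√15 ≈ 74.714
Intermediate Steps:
a = -2 (a = -2 + 0 = -2)
j(E) = 3/7 (j(E) = -2/7 + (⅐)*5 = -2/7 + 5/7 = 3/7)
R(C, K) = -5*K - 3*C
Z = √15 (Z = √((-5*(-2) - 3*(-2)) - 1) = √((10 + 6) - 1) = √(16 - 1) = √15 ≈ 3.8730)
w(t, u) = √15 - u
(j(2) + w(-5, -4))*9 = (3/7 + (√15 - 1*(-4)))*9 = (3/7 + (√15 + 4))*9 = (3/7 + (4 + √15))*9 = (31/7 + √15)*9 = 279/7 + 9*√15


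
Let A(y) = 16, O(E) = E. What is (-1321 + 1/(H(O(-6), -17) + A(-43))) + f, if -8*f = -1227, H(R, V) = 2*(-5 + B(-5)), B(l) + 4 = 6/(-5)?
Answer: -102771/88 ≈ -1167.9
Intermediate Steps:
B(l) = -26/5 (B(l) = -4 + 6/(-5) = -4 + 6*(-1/5) = -4 - 6/5 = -26/5)
H(R, V) = -102/5 (H(R, V) = 2*(-5 - 26/5) = 2*(-51/5) = -102/5)
f = 1227/8 (f = -1/8*(-1227) = 1227/8 ≈ 153.38)
(-1321 + 1/(H(O(-6), -17) + A(-43))) + f = (-1321 + 1/(-102/5 + 16)) + 1227/8 = (-1321 + 1/(-22/5)) + 1227/8 = (-1321 - 5/22) + 1227/8 = -29067/22 + 1227/8 = -102771/88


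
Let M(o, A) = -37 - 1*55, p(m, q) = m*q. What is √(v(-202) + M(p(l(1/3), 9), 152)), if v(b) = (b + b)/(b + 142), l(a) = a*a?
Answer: I*√19185/15 ≈ 9.234*I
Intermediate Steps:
l(a) = a²
M(o, A) = -92 (M(o, A) = -37 - 55 = -92)
v(b) = 2*b/(142 + b) (v(b) = (2*b)/(142 + b) = 2*b/(142 + b))
√(v(-202) + M(p(l(1/3), 9), 152)) = √(2*(-202)/(142 - 202) - 92) = √(2*(-202)/(-60) - 92) = √(2*(-202)*(-1/60) - 92) = √(101/15 - 92) = √(-1279/15) = I*√19185/15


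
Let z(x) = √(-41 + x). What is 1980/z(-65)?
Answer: -990*I*√106/53 ≈ -192.31*I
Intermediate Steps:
1980/z(-65) = 1980/(√(-41 - 65)) = 1980/(√(-106)) = 1980/((I*√106)) = 1980*(-I*√106/106) = -990*I*√106/53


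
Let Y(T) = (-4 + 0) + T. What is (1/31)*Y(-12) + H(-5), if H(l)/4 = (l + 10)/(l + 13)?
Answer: 123/62 ≈ 1.9839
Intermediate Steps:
H(l) = 4*(10 + l)/(13 + l) (H(l) = 4*((l + 10)/(l + 13)) = 4*((10 + l)/(13 + l)) = 4*(10 + l)/(13 + l))
Y(T) = -4 + T
(1/31)*Y(-12) + H(-5) = (1/31)*(-4 - 12) + 4*(10 - 5)/(13 - 5) = (1*(1/31))*(-16) + 4*5/8 = (1/31)*(-16) + 4*(⅛)*5 = -16/31 + 5/2 = 123/62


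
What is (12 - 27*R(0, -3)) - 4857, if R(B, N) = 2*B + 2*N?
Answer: -4683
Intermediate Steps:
(12 - 27*R(0, -3)) - 4857 = (12 - 27*(2*0 + 2*(-3))) - 4857 = (12 - 27*(0 - 6)) - 4857 = (12 - 27*(-6)) - 4857 = (12 + 162) - 4857 = 174 - 4857 = -4683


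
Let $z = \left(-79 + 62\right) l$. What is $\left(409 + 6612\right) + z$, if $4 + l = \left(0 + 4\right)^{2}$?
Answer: $6817$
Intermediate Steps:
$l = 12$ ($l = -4 + \left(0 + 4\right)^{2} = -4 + 4^{2} = -4 + 16 = 12$)
$z = -204$ ($z = \left(-79 + 62\right) 12 = \left(-17\right) 12 = -204$)
$\left(409 + 6612\right) + z = \left(409 + 6612\right) - 204 = 7021 - 204 = 6817$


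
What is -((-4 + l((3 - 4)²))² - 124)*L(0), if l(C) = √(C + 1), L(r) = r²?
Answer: 0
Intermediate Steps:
l(C) = √(1 + C)
-((-4 + l((3 - 4)²))² - 124)*L(0) = -((-4 + √(1 + (3 - 4)²))² - 124)*0² = -((-4 + √(1 + (-1)²))² - 124)*0 = -((-4 + √(1 + 1))² - 124)*0 = -((-4 + √2)² - 124)*0 = -(-124 + (-4 + √2)²)*0 = -1*0 = 0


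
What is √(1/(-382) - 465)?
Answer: I*√67855042/382 ≈ 21.564*I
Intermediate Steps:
√(1/(-382) - 465) = √(-1/382 - 465) = √(-177631/382) = I*√67855042/382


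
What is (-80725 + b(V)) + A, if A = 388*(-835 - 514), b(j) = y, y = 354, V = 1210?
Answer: -603783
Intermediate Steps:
b(j) = 354
A = -523412 (A = 388*(-1349) = -523412)
(-80725 + b(V)) + A = (-80725 + 354) - 523412 = -80371 - 523412 = -603783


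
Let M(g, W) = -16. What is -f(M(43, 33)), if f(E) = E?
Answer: 16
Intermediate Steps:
-f(M(43, 33)) = -1*(-16) = 16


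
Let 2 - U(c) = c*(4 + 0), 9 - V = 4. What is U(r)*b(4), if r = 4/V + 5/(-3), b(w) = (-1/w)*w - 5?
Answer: -164/5 ≈ -32.800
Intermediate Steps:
V = 5 (V = 9 - 1*4 = 9 - 4 = 5)
b(w) = -6 (b(w) = -1 - 5 = -6)
r = -13/15 (r = 4/5 + 5/(-3) = 4*(1/5) + 5*(-1/3) = 4/5 - 5/3 = -13/15 ≈ -0.86667)
U(c) = 2 - 4*c (U(c) = 2 - c*(4 + 0) = 2 - c*4 = 2 - 4*c)
U(r)*b(4) = (2 - 4*(-13/15))*(-6) = (2 + 52/15)*(-6) = (82/15)*(-6) = -164/5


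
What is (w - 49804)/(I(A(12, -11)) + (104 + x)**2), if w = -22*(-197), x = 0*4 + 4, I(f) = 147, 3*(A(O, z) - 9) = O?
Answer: -45470/11811 ≈ -3.8498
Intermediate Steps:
A(O, z) = 9 + O/3
x = 4 (x = 0 + 4 = 4)
w = 4334
(w - 49804)/(I(A(12, -11)) + (104 + x)**2) = (4334 - 49804)/(147 + (104 + 4)**2) = -45470/(147 + 108**2) = -45470/(147 + 11664) = -45470/11811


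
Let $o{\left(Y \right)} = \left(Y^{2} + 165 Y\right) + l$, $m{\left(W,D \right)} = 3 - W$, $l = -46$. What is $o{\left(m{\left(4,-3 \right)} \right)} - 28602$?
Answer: $-28812$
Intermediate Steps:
$o{\left(Y \right)} = -46 + Y^{2} + 165 Y$ ($o{\left(Y \right)} = \left(Y^{2} + 165 Y\right) - 46 = -46 + Y^{2} + 165 Y$)
$o{\left(m{\left(4,-3 \right)} \right)} - 28602 = \left(-46 + \left(3 - 4\right)^{2} + 165 \left(3 - 4\right)\right) - 28602 = \left(-46 + \left(-1\right)^{2} + 165 \left(-1\right)\right) - 28602 = \left(-46 + 1 - 165\right) - 28602 = -210 - 28602 = -28812$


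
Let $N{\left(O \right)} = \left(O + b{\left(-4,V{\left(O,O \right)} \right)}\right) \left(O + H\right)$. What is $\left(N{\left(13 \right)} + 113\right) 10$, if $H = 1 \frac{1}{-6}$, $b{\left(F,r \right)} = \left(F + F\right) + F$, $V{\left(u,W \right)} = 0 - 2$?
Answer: $\frac{3775}{3} \approx 1258.3$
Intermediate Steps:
$V{\left(u,W \right)} = -2$ ($V{\left(u,W \right)} = 0 - 2 = -2$)
$b{\left(F,r \right)} = 3 F$ ($b{\left(F,r \right)} = 2 F + F = 3 F$)
$H = - \frac{1}{6}$ ($H = 1 \left(- \frac{1}{6}\right) = - \frac{1}{6} \approx -0.16667$)
$N{\left(O \right)} = \left(-12 + O\right) \left(- \frac{1}{6} + O\right)$ ($N{\left(O \right)} = \left(O + 3 \left(-4\right)\right) \left(O - \frac{1}{6}\right) = \left(O - 12\right) \left(- \frac{1}{6} + O\right) = \left(-12 + O\right) \left(- \frac{1}{6} + O\right)$)
$\left(N{\left(13 \right)} + 113\right) 10 = \left(\left(2 + 13^{2} - \frac{949}{6}\right) + 113\right) 10 = \left(\left(2 + 169 - \frac{949}{6}\right) + 113\right) 10 = \left(\frac{77}{6} + 113\right) 10 = \frac{755}{6} \cdot 10 = \frac{3775}{3}$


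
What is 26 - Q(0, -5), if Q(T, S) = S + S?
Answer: 36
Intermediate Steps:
Q(T, S) = 2*S
26 - Q(0, -5) = 26 - 2*(-5) = 26 - 1*(-10) = 26 + 10 = 36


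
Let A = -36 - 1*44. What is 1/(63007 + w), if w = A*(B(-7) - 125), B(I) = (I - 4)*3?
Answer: 1/75647 ≈ 1.3219e-5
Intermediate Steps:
B(I) = -12 + 3*I (B(I) = (-4 + I)*3 = -12 + 3*I)
A = -80 (A = -36 - 44 = -80)
w = 12640 (w = -80*((-12 + 3*(-7)) - 125) = -80*((-12 - 21) - 125) = -80*(-33 - 125) = -80*(-158) = 12640)
1/(63007 + w) = 1/(63007 + 12640) = 1/75647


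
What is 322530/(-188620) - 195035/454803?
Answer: -965658491/451499694 ≈ -2.1388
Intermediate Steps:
322530/(-188620) - 195035/454803 = 322530*(-1/188620) - 195035*1/454803 = -32253/18862 - 10265/23937 = -965658491/451499694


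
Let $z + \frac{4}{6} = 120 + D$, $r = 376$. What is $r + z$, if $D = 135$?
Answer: $\frac{1891}{3} \approx 630.33$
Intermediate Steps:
$z = \frac{763}{3}$ ($z = - \frac{2}{3} + \left(120 + 135\right) = - \frac{2}{3} + 255 = \frac{763}{3} \approx 254.33$)
$r + z = 376 + \frac{763}{3} = \frac{1891}{3}$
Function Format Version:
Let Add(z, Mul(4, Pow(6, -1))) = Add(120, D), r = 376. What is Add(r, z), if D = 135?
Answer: Rational(1891, 3) ≈ 630.33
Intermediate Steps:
z = Rational(763, 3) (z = Add(Rational(-2, 3), Add(120, 135)) = Add(Rational(-2, 3), 255) = Rational(763, 3) ≈ 254.33)
Add(r, z) = Add(376, Rational(763, 3)) = Rational(1891, 3)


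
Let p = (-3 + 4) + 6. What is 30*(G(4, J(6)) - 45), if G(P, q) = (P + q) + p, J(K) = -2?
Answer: -1080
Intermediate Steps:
p = 7 (p = 1 + 6 = 7)
G(P, q) = 7 + P + q (G(P, q) = (P + q) + 7 = 7 + P + q)
30*(G(4, J(6)) - 45) = 30*((7 + 4 - 2) - 45) = 30*(9 - 45) = 30*(-36) = -1080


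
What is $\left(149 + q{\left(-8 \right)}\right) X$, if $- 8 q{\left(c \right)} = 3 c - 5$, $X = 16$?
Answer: $2442$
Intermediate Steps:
$q{\left(c \right)} = \frac{5}{8} - \frac{3 c}{8}$ ($q{\left(c \right)} = - \frac{3 c - 5}{8} = - \frac{-5 + 3 c}{8} = \frac{5}{8} - \frac{3 c}{8}$)
$\left(149 + q{\left(-8 \right)}\right) X = \left(149 + \left(\frac{5}{8} - -3\right)\right) 16 = \left(149 + \left(\frac{5}{8} + 3\right)\right) 16 = \left(149 + \frac{29}{8}\right) 16 = \frac{1221}{8} \cdot 16 = 2442$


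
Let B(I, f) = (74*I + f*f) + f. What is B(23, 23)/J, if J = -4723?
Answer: -2254/4723 ≈ -0.47724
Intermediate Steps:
B(I, f) = f + f**2 + 74*I (B(I, f) = (74*I + f**2) + f = (f**2 + 74*I) + f = f + f**2 + 74*I)
B(23, 23)/J = (23 + 23**2 + 74*23)/(-4723) = (23 + 529 + 1702)*(-1/4723) = 2254*(-1/4723) = -2254/4723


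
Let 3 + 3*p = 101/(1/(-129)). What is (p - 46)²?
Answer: 19272100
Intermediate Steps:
p = -4344 (p = -1 + (101/(1/(-129)))/3 = -1 + (101/(-1/129))/3 = -1 + (101*(-129))/3 = -1 + (⅓)*(-13029) = -1 - 4343 = -4344)
(p - 46)² = (-4344 - 46)² = (-4390)² = 19272100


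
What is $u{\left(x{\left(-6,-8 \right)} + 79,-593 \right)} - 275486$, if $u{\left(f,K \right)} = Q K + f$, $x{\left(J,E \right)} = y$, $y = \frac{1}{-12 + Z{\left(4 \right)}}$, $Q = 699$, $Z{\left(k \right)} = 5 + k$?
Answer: $- \frac{2069743}{3} \approx -6.8991 \cdot 10^{5}$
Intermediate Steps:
$y = - \frac{1}{3}$ ($y = \frac{1}{-12 + \left(5 + 4\right)} = \frac{1}{-12 + 9} = \frac{1}{-3} = - \frac{1}{3} \approx -0.33333$)
$x{\left(J,E \right)} = - \frac{1}{3}$
$u{\left(f,K \right)} = f + 699 K$ ($u{\left(f,K \right)} = 699 K + f = f + 699 K$)
$u{\left(x{\left(-6,-8 \right)} + 79,-593 \right)} - 275486 = \left(\left(- \frac{1}{3} + 79\right) + 699 \left(-593\right)\right) - 275486 = \left(\frac{236}{3} - 414507\right) - 275486 = - \frac{1243285}{3} - 275486 = - \frac{2069743}{3}$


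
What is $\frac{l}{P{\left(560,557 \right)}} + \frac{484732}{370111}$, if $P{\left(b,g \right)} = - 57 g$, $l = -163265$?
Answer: $\frac{75815928683}{11750654139} \approx 6.4521$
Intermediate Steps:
$\frac{l}{P{\left(560,557 \right)}} + \frac{484732}{370111} = - \frac{163265}{\left(-57\right) 557} + \frac{484732}{370111} = - \frac{163265}{-31749} + 484732 \cdot \frac{1}{370111} = \left(-163265\right) \left(- \frac{1}{31749}\right) + \frac{484732}{370111} = \frac{163265}{31749} + \frac{484732}{370111} = \frac{75815928683}{11750654139}$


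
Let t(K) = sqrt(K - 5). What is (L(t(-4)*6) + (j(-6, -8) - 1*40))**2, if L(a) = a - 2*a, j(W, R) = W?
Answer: 1792 + 1656*I ≈ 1792.0 + 1656.0*I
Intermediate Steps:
t(K) = sqrt(-5 + K)
L(a) = -a
(L(t(-4)*6) + (j(-6, -8) - 1*40))**2 = (-sqrt(-5 - 4)*6 + (-6 - 1*40))**2 = (-sqrt(-9)*6 + (-6 - 40))**2 = (-3*I*6 - 46)**2 = (-18*I - 46)**2 = (-46 - 18*I)**2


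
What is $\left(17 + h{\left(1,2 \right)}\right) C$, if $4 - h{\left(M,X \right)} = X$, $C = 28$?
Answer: $532$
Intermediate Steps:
$h{\left(M,X \right)} = 4 - X$
$\left(17 + h{\left(1,2 \right)}\right) C = \left(17 + \left(4 - 2\right)\right) 28 = \left(17 + 2\right) 28 = 19 \cdot 28 = 532$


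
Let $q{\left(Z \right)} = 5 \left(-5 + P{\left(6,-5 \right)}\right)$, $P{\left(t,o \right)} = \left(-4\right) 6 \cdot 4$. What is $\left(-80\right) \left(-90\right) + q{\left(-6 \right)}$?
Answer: $6695$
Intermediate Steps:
$P{\left(t,o \right)} = -96$ ($P{\left(t,o \right)} = \left(-24\right) 4 = -96$)
$q{\left(Z \right)} = -505$ ($q{\left(Z \right)} = 5 \left(-5 - 96\right) = 5 \left(-101\right) = -505$)
$\left(-80\right) \left(-90\right) + q{\left(-6 \right)} = \left(-80\right) \left(-90\right) - 505 = 7200 - 505 = 6695$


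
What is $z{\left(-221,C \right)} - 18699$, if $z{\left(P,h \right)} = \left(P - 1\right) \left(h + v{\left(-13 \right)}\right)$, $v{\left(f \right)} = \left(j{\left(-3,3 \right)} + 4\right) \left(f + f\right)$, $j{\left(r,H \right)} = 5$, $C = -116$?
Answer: $59001$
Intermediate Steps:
$v{\left(f \right)} = 18 f$ ($v{\left(f \right)} = \left(5 + 4\right) \left(f + f\right) = 9 \cdot 2 f = 18 f$)
$z{\left(P,h \right)} = \left(-1 + P\right) \left(-234 + h\right)$ ($z{\left(P,h \right)} = \left(P - 1\right) \left(h + 18 \left(-13\right)\right) = \left(-1 + P\right) \left(h - 234\right) = \left(-1 + P\right) \left(-234 + h\right)$)
$z{\left(-221,C \right)} - 18699 = \left(234 - -116 - -51714 - -25636\right) - 18699 = \left(234 + 116 + 51714 + 25636\right) - 18699 = 77700 - 18699 = 59001$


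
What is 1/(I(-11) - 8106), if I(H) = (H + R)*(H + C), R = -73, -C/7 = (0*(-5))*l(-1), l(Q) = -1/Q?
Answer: -1/7182 ≈ -0.00013924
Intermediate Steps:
C = 0 (C = -7*0*(-5)*(-1/(-1)) = -0*(-1*(-1)) = -0 = -7*0 = 0)
I(H) = H*(-73 + H) (I(H) = (H - 73)*(H + 0) = (-73 + H)*H = H*(-73 + H))
1/(I(-11) - 8106) = 1/(-11*(-73 - 11) - 8106) = 1/(-11*(-84) - 8106) = 1/(924 - 8106) = 1/(-7182) = -1/7182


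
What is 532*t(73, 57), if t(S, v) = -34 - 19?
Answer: -28196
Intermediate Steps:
t(S, v) = -53
532*t(73, 57) = 532*(-53) = -28196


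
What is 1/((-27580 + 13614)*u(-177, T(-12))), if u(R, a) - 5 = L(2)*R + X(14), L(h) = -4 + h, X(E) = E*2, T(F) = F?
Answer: -1/5404842 ≈ -1.8502e-7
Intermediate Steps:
X(E) = 2*E
u(R, a) = 33 - 2*R (u(R, a) = 5 + ((-4 + 2)*R + 2*14) = 5 + (-2*R + 28) = 5 + (28 - 2*R) = 33 - 2*R)
1/((-27580 + 13614)*u(-177, T(-12))) = 1/((-27580 + 13614)*(33 - 2*(-177))) = 1/((-13966)*(33 + 354)) = -1/13966/387 = -1/13966*1/387 = -1/5404842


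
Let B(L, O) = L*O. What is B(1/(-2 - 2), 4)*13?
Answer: -13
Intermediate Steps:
B(1/(-2 - 2), 4)*13 = (4/(-2 - 2))*13 = (4/(-4))*13 = -1/4*4*13 = -1*13 = -13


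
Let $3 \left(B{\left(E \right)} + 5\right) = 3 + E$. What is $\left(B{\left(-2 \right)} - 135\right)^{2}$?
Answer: $\frac{175561}{9} \approx 19507.0$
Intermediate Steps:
$B{\left(E \right)} = -4 + \frac{E}{3}$ ($B{\left(E \right)} = -5 + \frac{3 + E}{3} = -5 + \left(1 + \frac{E}{3}\right) = -4 + \frac{E}{3}$)
$\left(B{\left(-2 \right)} - 135\right)^{2} = \left(\left(-4 + \frac{1}{3} \left(-2\right)\right) - 135\right)^{2} = \left(\left(-4 - \frac{2}{3}\right) - 135\right)^{2} = \left(- \frac{14}{3} - 135\right)^{2} = \left(- \frac{419}{3}\right)^{2} = \frac{175561}{9}$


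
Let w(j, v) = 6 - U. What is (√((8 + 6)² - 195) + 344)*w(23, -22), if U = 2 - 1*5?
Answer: 3105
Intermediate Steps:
U = -3 (U = 2 - 5 = -3)
w(j, v) = 9 (w(j, v) = 6 - 1*(-3) = 6 + 3 = 9)
(√((8 + 6)² - 195) + 344)*w(23, -22) = (√((8 + 6)² - 195) + 344)*9 = (√(14² - 195) + 344)*9 = (√(196 - 195) + 344)*9 = (√1 + 344)*9 = (1 + 344)*9 = 345*9 = 3105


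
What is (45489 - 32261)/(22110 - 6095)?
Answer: 13228/16015 ≈ 0.82598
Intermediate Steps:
(45489 - 32261)/(22110 - 6095) = 13228/16015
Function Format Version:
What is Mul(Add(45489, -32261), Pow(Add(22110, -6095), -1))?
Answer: Rational(13228, 16015) ≈ 0.82598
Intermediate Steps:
Mul(Add(45489, -32261), Pow(Add(22110, -6095), -1)) = Mul(13228, Pow(16015, -1)) = Mul(13228, Rational(1, 16015)) = Rational(13228, 16015)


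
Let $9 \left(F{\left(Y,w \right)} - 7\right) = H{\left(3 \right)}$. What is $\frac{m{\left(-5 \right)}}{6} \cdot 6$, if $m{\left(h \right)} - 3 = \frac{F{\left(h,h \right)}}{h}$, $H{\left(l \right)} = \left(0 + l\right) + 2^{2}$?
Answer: $\frac{13}{9} \approx 1.4444$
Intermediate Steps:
$H{\left(l \right)} = 4 + l$ ($H{\left(l \right)} = l + 4 = 4 + l$)
$F{\left(Y,w \right)} = \frac{70}{9}$ ($F{\left(Y,w \right)} = 7 + \frac{4 + 3}{9} = 7 + \frac{1}{9} \cdot 7 = 7 + \frac{7}{9} = \frac{70}{9}$)
$m{\left(h \right)} = 3 + \frac{70}{9 h}$
$\frac{m{\left(-5 \right)}}{6} \cdot 6 = \frac{3 + \frac{70}{9 \left(-5\right)}}{6} \cdot 6 = \left(3 + \frac{70}{9} \left(- \frac{1}{5}\right)\right) \frac{1}{6} \cdot 6 = \left(3 - \frac{14}{9}\right) \frac{1}{6} \cdot 6 = \frac{13}{9} \cdot \frac{1}{6} \cdot 6 = \frac{13}{54} \cdot 6 = \frac{13}{9}$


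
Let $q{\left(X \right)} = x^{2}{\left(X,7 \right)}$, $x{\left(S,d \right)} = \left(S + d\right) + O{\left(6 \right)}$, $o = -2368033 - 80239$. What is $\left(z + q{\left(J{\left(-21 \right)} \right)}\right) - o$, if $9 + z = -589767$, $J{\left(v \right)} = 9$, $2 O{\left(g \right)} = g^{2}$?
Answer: $1859652$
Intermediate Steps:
$O{\left(g \right)} = \frac{g^{2}}{2}$
$o = -2448272$ ($o = -2368033 - 80239 = -2448272$)
$x{\left(S,d \right)} = 18 + S + d$ ($x{\left(S,d \right)} = \left(S + d\right) + \frac{6^{2}}{2} = \left(S + d\right) + \frac{1}{2} \cdot 36 = \left(S + d\right) + 18 = 18 + S + d$)
$z = -589776$ ($z = -9 - 589767 = -589776$)
$q{\left(X \right)} = \left(25 + X\right)^{2}$ ($q{\left(X \right)} = \left(18 + X + 7\right)^{2} = \left(25 + X\right)^{2}$)
$\left(z + q{\left(J{\left(-21 \right)} \right)}\right) - o = \left(-589776 + \left(25 + 9\right)^{2}\right) - -2448272 = \left(-589776 + 34^{2}\right) + 2448272 = \left(-589776 + 1156\right) + 2448272 = -588620 + 2448272 = 1859652$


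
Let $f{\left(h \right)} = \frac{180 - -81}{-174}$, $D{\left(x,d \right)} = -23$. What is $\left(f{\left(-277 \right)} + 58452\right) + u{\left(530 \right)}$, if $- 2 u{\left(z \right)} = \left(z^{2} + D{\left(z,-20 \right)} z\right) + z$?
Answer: $- \frac{152339}{2} \approx -76170.0$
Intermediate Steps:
$f{\left(h \right)} = - \frac{3}{2}$ ($f{\left(h \right)} = \left(180 + 81\right) \left(- \frac{1}{174}\right) = 261 \left(- \frac{1}{174}\right) = - \frac{3}{2}$)
$u{\left(z \right)} = 11 z - \frac{z^{2}}{2}$ ($u{\left(z \right)} = - \frac{\left(z^{2} - 23 z\right) + z}{2} = - \frac{z^{2} - 22 z}{2} = 11 z - \frac{z^{2}}{2}$)
$\left(f{\left(-277 \right)} + 58452\right) + u{\left(530 \right)} = \left(- \frac{3}{2} + 58452\right) + \frac{1}{2} \cdot 530 \left(22 - 530\right) = \frac{116901}{2} + \frac{1}{2} \cdot 530 \left(22 - 530\right) = \frac{116901}{2} + \frac{1}{2} \cdot 530 \left(-508\right) = \frac{116901}{2} - 134620 = - \frac{152339}{2}$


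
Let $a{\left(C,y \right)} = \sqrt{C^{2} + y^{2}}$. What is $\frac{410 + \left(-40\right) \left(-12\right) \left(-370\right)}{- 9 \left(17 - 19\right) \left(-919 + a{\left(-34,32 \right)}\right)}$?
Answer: $\frac{1732315}{161307} + \frac{3770 \sqrt{545}}{161307} \approx 11.285$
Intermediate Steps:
$\frac{410 + \left(-40\right) \left(-12\right) \left(-370\right)}{- 9 \left(17 - 19\right) \left(-919 + a{\left(-34,32 \right)}\right)} = \frac{410 + \left(-40\right) \left(-12\right) \left(-370\right)}{- 9 \left(17 - 19\right) \left(-919 + \sqrt{\left(-34\right)^{2} + 32^{2}}\right)} = \frac{410 + 480 \left(-370\right)}{\left(-9\right) \left(-2\right) \left(-919 + \sqrt{1156 + 1024}\right)} = \frac{410 - 177600}{18 \left(-919 + \sqrt{2180}\right)} = - \frac{177190}{18 \left(-919 + 2 \sqrt{545}\right)} = - \frac{177190}{-16542 + 36 \sqrt{545}}$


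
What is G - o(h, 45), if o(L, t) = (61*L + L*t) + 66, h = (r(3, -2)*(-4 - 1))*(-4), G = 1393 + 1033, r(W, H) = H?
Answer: 6600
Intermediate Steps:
G = 2426
h = -40 (h = -2*(-4 - 1)*(-4) = -2*(-5)*(-4) = 10*(-4) = -40)
o(L, t) = 66 + 61*L + L*t
G - o(h, 45) = 2426 - (66 + 61*(-40) - 40*45) = 2426 - (66 - 2440 - 1800) = 2426 - 1*(-4174) = 2426 + 4174 = 6600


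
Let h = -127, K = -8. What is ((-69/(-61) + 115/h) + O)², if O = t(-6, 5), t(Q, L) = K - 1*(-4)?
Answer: 854977600/60016009 ≈ 14.246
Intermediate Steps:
t(Q, L) = -4 (t(Q, L) = -8 - 1*(-4) = -8 + 4 = -4)
O = -4
((-69/(-61) + 115/h) + O)² = ((-69/(-61) + 115/(-127)) - 4)² = ((-69*(-1/61) + 115*(-1/127)) - 4)² = ((69/61 - 115/127) - 4)² = (1748/7747 - 4)² = (-29240/7747)² = 854977600/60016009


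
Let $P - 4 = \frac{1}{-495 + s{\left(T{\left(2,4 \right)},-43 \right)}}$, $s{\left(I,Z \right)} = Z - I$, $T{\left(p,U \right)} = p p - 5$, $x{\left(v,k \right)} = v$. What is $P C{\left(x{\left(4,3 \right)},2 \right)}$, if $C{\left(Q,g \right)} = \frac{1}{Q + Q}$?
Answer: $\frac{2147}{4296} \approx 0.49977$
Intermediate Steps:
$T{\left(p,U \right)} = -5 + p^{2}$ ($T{\left(p,U \right)} = p^{2} - 5 = -5 + p^{2}$)
$C{\left(Q,g \right)} = \frac{1}{2 Q}$
$P = \frac{2147}{537}$ ($P = 4 + \frac{1}{-495 - 42} = 4 + \frac{1}{-537} = 4 - \frac{1}{537} = \frac{2147}{537} \approx 3.9981$)
$P C{\left(x{\left(4,3 \right)},2 \right)} = \frac{2147 \frac{1}{2 \cdot 4}}{537} = \frac{2147 \cdot \frac{1}{2} \cdot \frac{1}{4}}{537} = \frac{2147}{537} \cdot \frac{1}{8} = \frac{2147}{4296}$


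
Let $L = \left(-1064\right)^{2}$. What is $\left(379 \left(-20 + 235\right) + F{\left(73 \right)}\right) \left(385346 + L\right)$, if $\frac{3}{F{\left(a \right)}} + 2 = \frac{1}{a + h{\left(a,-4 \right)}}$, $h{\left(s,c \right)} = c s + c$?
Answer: $\frac{18423327054564}{149} \approx 1.2365 \cdot 10^{11}$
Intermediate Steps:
$L = 1132096$
$h{\left(s,c \right)} = c + c s$
$F{\left(a \right)} = \frac{3}{-2 + \frac{1}{-4 - 3 a}}$ ($F{\left(a \right)} = \frac{3}{-2 + \frac{1}{a - 4 \left(1 + a\right)}} = \frac{3}{-2 + \frac{1}{a - \left(4 + 4 a\right)}} = \frac{3}{-2 + \frac{1}{-4 - 3 a}}$)
$\left(379 \left(-20 + 235\right) + F{\left(73 \right)}\right) \left(385346 + L\right) = \left(379 \left(-20 + 235\right) + \frac{4 + 3 \cdot 73}{-3 - 146}\right) \left(385346 + 1132096\right) = \left(379 \cdot 215 + \frac{4 + 219}{-3 - 146}\right) 1517442 = \left(81485 + \frac{1}{-149} \cdot 223\right) 1517442 = \left(81485 - \frac{223}{149}\right) 1517442 = \frac{12141042}{149} \cdot 1517442 = \frac{18423327054564}{149}$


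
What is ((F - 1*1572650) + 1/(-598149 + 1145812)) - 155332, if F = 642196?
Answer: -594644818117/547663 ≈ -1.0858e+6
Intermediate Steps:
((F - 1*1572650) + 1/(-598149 + 1145812)) - 155332 = ((642196 - 1*1572650) + 1/(-598149 + 1145812)) - 155332 = ((642196 - 1572650) + 1/547663) - 155332 = (-930454 + 1/547663) - 155332 = -509575229001/547663 - 155332 = -594644818117/547663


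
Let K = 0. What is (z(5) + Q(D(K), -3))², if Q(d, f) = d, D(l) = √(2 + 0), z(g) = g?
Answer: (5 + √2)² ≈ 41.142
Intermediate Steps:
D(l) = √2
(z(5) + Q(D(K), -3))² = (5 + √2)²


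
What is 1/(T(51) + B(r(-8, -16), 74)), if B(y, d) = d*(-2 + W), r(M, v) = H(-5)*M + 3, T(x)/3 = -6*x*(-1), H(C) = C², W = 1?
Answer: 1/844 ≈ 0.0011848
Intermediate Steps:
T(x) = 18*x (T(x) = 3*(-6*x*(-1)) = 3*(6*x) = 18*x)
r(M, v) = 3 + 25*M (r(M, v) = (-5)²*M + 3 = 25*M + 3 = 3 + 25*M)
B(y, d) = -d (B(y, d) = d*(-2 + 1) = d*(-1) = -d)
1/(T(51) + B(r(-8, -16), 74)) = 1/(18*51 - 1*74) = 1/(918 - 74) = 1/844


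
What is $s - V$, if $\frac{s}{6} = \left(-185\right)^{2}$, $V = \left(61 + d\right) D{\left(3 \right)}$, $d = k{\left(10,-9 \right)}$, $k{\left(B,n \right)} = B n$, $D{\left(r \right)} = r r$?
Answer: $205611$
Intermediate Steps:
$D{\left(r \right)} = r^{2}$
$d = -90$ ($d = 10 \left(-9\right) = -90$)
$V = -261$ ($V = \left(61 - 90\right) 3^{2} = \left(-29\right) 9 = -261$)
$s = 205350$ ($s = 6 \left(-185\right)^{2} = 6 \cdot 34225 = 205350$)
$s - V = 205350 - -261 = 205350 + 261 = 205611$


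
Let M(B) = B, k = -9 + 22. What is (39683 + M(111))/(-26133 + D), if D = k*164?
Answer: -39794/24001 ≈ -1.6580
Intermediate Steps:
k = 13
D = 2132 (D = 13*164 = 2132)
(39683 + M(111))/(-26133 + D) = (39683 + 111)/(-26133 + 2132) = 39794/(-24001) = 39794*(-1/24001) = -39794/24001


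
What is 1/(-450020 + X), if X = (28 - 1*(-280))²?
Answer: -1/355156 ≈ -2.8157e-6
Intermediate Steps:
X = 94864 (X = (28 + 280)² = 308² = 94864)
1/(-450020 + X) = 1/(-450020 + 94864) = 1/(-355156) = -1/355156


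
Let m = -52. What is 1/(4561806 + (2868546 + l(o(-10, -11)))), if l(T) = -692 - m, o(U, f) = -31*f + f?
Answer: 1/7429712 ≈ 1.3459e-7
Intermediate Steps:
o(U, f) = -30*f
l(T) = -640 (l(T) = -692 - 1*(-52) = -692 + 52 = -640)
1/(4561806 + (2868546 + l(o(-10, -11)))) = 1/(4561806 + (2868546 - 640)) = 1/(4561806 + 2867906) = 1/7429712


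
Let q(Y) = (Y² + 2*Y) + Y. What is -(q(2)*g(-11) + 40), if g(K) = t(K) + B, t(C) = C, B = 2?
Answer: 50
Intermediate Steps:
q(Y) = Y² + 3*Y
g(K) = 2 + K (g(K) = K + 2 = 2 + K)
-(q(2)*g(-11) + 40) = -((2*(3 + 2))*(2 - 11) + 40) = -((2*5)*(-9) + 40) = -(10*(-9) + 40) = -(-90 + 40) = -1*(-50) = 50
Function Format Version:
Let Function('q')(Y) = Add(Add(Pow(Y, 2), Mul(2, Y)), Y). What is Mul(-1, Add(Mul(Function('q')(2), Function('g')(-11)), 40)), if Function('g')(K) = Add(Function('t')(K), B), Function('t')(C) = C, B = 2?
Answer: 50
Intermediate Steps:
Function('q')(Y) = Add(Pow(Y, 2), Mul(3, Y))
Function('g')(K) = Add(2, K) (Function('g')(K) = Add(K, 2) = Add(2, K))
Mul(-1, Add(Mul(Function('q')(2), Function('g')(-11)), 40)) = Mul(-1, Add(Mul(Mul(2, Add(3, 2)), Add(2, -11)), 40)) = Mul(-1, Add(Mul(Mul(2, 5), -9), 40)) = Mul(-1, Add(Mul(10, -9), 40)) = Mul(-1, Add(-90, 40)) = Mul(-1, -50) = 50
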